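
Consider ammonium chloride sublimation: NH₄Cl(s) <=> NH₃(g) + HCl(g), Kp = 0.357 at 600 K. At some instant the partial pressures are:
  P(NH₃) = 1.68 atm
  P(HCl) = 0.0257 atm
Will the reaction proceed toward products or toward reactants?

(NH₄Cl is a pure solid — omitted from Qp.)
Qp = P(NH₃)·P(HCl) = (1.68)·(0.0257) = 0.0432
Qp = 0.0432 < Kp = 0.357, so the forward reaction proceeds.

in the forward direction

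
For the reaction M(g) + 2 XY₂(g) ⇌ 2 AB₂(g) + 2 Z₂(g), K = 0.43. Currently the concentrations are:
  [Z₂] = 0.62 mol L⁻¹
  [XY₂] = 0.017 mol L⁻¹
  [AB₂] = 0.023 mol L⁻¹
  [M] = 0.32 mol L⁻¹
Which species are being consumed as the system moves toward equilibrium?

Q = [AB₂]²·[Z₂]² / ([M]·[XY₂]²) = (0.023)²·(0.62)² / ((0.32)·(0.017)²) = 2.2
Q = 2.2 > K = 0.43: net reverse reaction.

AB₂, Z₂ (products)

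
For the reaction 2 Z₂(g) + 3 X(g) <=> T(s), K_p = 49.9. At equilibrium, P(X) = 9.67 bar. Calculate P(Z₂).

(T is a pure solid — omitted from K_p.)
At equilibrium, K_p = 1 / (P(Z₂)²·P(X)³) = 49.9.
1 / ((P(Z₂))²·(9.67)³) = 49.9
P(Z₂)² = 2.22×10⁻⁵ ⇒ P(Z₂) = 0.00471 bar

P(Z₂) = 0.00471 bar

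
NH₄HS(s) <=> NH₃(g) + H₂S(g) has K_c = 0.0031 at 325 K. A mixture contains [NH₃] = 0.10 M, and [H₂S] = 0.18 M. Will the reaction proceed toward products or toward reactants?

reverse (toward reactants)

(NH₄HS is a pure solid — omitted from Q_c.)
Q_c = [NH₃]·[H₂S] = (0.10)·(0.18) = 0.018
Q_c = 0.018 > K_c = 0.0031, so the reverse reaction proceeds.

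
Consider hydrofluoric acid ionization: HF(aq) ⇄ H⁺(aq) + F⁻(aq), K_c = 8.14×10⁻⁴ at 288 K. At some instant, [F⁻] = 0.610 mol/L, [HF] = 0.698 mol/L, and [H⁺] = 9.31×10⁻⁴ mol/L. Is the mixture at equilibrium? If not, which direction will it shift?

yes, at equilibrium

Q_c = [H⁺]·[F⁻] / [HF] = (9.31×10⁻⁴)·(0.610) / (0.698) = 8.14×10⁻⁴
Q_c = 8.14×10⁻⁴ = K_c; the system is at equilibrium.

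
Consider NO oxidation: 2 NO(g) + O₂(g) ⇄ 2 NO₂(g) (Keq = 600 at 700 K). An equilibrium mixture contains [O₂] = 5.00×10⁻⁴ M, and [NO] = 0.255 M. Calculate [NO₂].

At equilibrium, Keq = [NO₂]² / ([NO]²·[O₂]) = 600.
([NO₂])² / ((0.255)²·(5.00×10⁻⁴)) = 600
[NO₂]² = 0.0195 ⇒ [NO₂] = 0.140 M

[NO₂] = 0.140 M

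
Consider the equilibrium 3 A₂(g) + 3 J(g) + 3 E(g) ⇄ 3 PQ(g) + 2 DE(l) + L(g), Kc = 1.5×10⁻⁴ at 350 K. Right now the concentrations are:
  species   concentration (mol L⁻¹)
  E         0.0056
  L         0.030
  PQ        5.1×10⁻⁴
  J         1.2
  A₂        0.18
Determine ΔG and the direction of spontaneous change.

ΔG = 7.88 kJ/mol; the forward reaction is non-spontaneous

(DE is a pure liquid — omitted from Qc.)
Qc = [PQ]³·[L] / ([A₂]³·[J]³·[E]³) = (5.1×10⁻⁴)³·(0.030) / ((0.18)³·(1.2)³·(0.0056)³) = 0.00225
ΔG = RT ln(Qc/Kc) = (8.314 J mol⁻¹ K⁻¹)(350 K) × ln(0.00225/1.5×10⁻⁴)
   = (2.910 kJ/mol)(2.708) = 7.88 kJ/mol
ΔG > 0, so the forward reaction is non-spontaneous (proceeds in reverse).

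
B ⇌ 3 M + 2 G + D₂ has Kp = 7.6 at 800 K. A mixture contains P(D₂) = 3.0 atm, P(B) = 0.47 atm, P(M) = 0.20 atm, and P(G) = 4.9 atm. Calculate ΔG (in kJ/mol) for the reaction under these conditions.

Qp = P(M)³·P(G)²·P(D₂) / P(B) = (0.20)³·(4.9)²·(3.0) / (0.47) = 1.23
ΔG = RT ln(Qp/Kp) = (8.314 J mol⁻¹ K⁻¹)(800 K) × ln(1.23/7.6)
   = (6.651 kJ/mol)(-1.821) = -12.1 kJ/mol
ΔG < 0, so the forward reaction is spontaneous (proceeds forward).

ΔG = -12.1 kJ/mol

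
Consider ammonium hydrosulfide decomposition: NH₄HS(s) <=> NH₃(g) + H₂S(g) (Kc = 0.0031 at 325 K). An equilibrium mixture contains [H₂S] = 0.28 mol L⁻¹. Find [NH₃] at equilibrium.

(NH₄HS is a pure solid — omitted from Kc.)
At equilibrium, Kc = [NH₃]·[H₂S] = 0.0031.
([NH₃])·(0.28) = 0.0031
[NH₃] = 0.0111 = 0.011 mol L⁻¹

[NH₃] = 0.011 mol L⁻¹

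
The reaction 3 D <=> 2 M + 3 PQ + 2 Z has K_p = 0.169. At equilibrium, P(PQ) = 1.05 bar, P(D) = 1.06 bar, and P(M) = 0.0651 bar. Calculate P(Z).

P(Z) = 6.41 bar

At equilibrium, K_p = P(M)²·P(PQ)³·P(Z)² / P(D)³ = 0.169.
(0.0651)²·(1.05)³·(P(Z))² / (1.06)³ = 0.169
P(Z)² = 41.0 ⇒ P(Z) = 6.41 bar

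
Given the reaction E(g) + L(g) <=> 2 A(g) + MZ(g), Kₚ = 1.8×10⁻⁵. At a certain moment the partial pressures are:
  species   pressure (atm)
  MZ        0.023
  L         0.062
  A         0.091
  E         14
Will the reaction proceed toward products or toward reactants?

Qₚ = P(A)²·P(MZ) / (P(E)·P(L)) = (0.091)²·(0.023) / ((14)·(0.062)) = 2.2×10⁻⁴
Qₚ = 2.2×10⁻⁴ > Kₚ = 1.8×10⁻⁵, so the reverse reaction proceeds.

to the left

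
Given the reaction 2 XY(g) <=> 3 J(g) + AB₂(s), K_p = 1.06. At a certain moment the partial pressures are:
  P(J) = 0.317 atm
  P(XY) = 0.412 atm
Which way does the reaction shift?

(AB₂ is a pure solid — omitted from Q_p.)
Q_p = P(J)³ / P(XY)² = (0.317)³ / (0.412)² = 0.188
Q_p = 0.188 < K_p = 1.06, so the forward reaction proceeds.

in the forward direction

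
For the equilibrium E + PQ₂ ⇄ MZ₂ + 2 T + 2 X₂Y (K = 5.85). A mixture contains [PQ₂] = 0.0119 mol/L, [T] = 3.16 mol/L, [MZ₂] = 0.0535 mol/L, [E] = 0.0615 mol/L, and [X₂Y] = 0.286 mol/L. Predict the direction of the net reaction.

reverse (toward reactants)

Q = [MZ₂]·[T]²·[X₂Y]² / ([E]·[PQ₂]) = (0.0535)·(3.16)²·(0.286)² / ((0.0615)·(0.0119)) = 59.7
Q = 59.7 > K = 5.85, so the reverse reaction proceeds.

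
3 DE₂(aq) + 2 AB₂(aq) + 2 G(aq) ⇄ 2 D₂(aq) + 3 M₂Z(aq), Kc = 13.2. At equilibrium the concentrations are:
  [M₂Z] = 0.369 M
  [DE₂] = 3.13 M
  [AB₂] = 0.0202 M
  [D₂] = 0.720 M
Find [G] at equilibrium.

[G] = 0.397 M

At equilibrium, Kc = [D₂]²·[M₂Z]³ / ([DE₂]³·[AB₂]²·[G]²) = 13.2.
(0.720)²·(0.369)³ / ((3.13)³·(0.0202)²·([G])²) = 13.2
[G]² = 0.158 ⇒ [G] = 0.397 M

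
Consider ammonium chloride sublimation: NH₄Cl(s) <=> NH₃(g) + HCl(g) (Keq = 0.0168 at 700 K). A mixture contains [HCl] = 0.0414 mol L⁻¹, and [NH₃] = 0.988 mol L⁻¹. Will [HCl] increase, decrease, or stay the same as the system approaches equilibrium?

(NH₄Cl is a pure solid — omitted from Q.)
Q = [NH₃]·[HCl] = (0.988)·(0.0414) = 0.0409
Q = 0.0409 > Keq = 0.0168: net reverse reaction.
HCl is a product, so it decreases.

decrease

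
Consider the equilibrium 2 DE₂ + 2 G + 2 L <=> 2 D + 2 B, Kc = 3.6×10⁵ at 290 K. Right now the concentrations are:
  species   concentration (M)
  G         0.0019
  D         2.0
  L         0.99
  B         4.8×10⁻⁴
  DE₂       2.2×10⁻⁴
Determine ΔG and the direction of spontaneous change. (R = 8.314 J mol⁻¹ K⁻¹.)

ΔG = 6.52 kJ/mol; the forward reaction is non-spontaneous

Qc = [D]²·[B]² / ([DE₂]²·[G]²·[L]²) = (2.0)²·(4.8×10⁻⁴)² / ((2.2×10⁻⁴)²·(0.0019)²·(0.99)²) = 5.38×10⁶
ΔG = RT ln(Qc/Kc) = (8.314 J mol⁻¹ K⁻¹)(290 K) × ln(5.38×10⁶/3.6×10⁵)
   = (2.411 kJ/mol)(2.704) = 6.52 kJ/mol
ΔG > 0, so the forward reaction is non-spontaneous (proceeds in reverse).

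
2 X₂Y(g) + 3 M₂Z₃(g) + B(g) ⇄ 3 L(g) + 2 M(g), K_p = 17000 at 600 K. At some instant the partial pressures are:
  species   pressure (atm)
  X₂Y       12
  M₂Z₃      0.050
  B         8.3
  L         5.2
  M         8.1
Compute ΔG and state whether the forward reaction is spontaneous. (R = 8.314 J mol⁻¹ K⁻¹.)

ΔG = 6.43 kJ/mol; the forward reaction is non-spontaneous

Q_p = P(L)³·P(M)² / (P(X₂Y)²·P(M₂Z₃)³·P(B)) = (5.2)³·(8.1)² / ((12)²·(0.050)³·(8.3)) = 61700
ΔG = RT ln(Q_p/K_p) = (8.314 J mol⁻¹ K⁻¹)(600 K) × ln(61700/17000)
   = (4.988 kJ/mol)(1.289) = 6.43 kJ/mol
ΔG > 0, so the forward reaction is non-spontaneous (proceeds in reverse).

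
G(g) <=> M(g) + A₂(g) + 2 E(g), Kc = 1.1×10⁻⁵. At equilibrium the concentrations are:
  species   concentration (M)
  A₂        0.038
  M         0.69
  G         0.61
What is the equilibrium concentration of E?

At equilibrium, Kc = [M]·[A₂]·[E]² / [G] = 1.1×10⁻⁵.
(0.69)·(0.038)·([E])² / (0.61) = 1.1×10⁻⁵
[E]² = 2.56×10⁻⁴ ⇒ [E] = 0.016 M

[E] = 0.016 M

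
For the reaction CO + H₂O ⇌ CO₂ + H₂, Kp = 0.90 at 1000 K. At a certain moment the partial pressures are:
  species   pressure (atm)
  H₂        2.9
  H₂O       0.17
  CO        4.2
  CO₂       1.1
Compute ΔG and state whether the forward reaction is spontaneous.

Qp = P(CO₂)·P(H₂) / (P(CO)·P(H₂O)) = (1.1)·(2.9) / ((4.2)·(0.17)) = 4.47
ΔG = RT ln(Qp/Kp) = (8.314 J mol⁻¹ K⁻¹)(1000 K) × ln(4.47/0.90)
   = (8.314 kJ/mol)(1.603) = 13.3 kJ/mol
ΔG > 0, so the forward reaction is non-spontaneous (proceeds in reverse).

ΔG = 13.3 kJ/mol; the forward reaction is non-spontaneous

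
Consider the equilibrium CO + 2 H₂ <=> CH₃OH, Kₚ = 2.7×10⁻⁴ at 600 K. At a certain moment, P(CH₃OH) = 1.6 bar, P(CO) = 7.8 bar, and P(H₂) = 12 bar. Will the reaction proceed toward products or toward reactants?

Qₚ = P(CH₃OH) / (P(CO)·P(H₂)²) = (1.6) / ((7.8)·(12)²) = 0.0014
Qₚ = 0.0014 > Kₚ = 2.7×10⁻⁴, so the reverse reaction proceeds.

reverse (toward reactants)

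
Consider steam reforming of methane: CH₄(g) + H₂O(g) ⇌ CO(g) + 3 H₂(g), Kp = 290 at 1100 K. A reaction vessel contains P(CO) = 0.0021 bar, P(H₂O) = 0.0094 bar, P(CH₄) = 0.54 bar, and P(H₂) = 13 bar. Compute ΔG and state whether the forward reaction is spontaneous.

Qp = P(CO)·P(H₂)³ / (P(CH₄)·P(H₂O)) = (0.0021)·(13)³ / ((0.54)·(0.0094)) = 909
ΔG = RT ln(Qp/Kp) = (8.314 J mol⁻¹ K⁻¹)(1100 K) × ln(909/290)
   = (9.145 kJ/mol)(1.142) = 10.4 kJ/mol
ΔG > 0, so the forward reaction is non-spontaneous (proceeds in reverse).

ΔG = 10.4 kJ/mol; the forward reaction is non-spontaneous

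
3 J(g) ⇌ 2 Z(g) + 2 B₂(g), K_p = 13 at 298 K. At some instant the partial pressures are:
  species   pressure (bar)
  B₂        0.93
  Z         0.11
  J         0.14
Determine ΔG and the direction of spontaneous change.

Q_p = P(Z)²·P(B₂)² / P(J)³ = (0.11)²·(0.93)² / (0.14)³ = 3.81
ΔG = RT ln(Q_p/K_p) = (8.314 J mol⁻¹ K⁻¹)(298 K) × ln(3.81/13)
   = (2.478 kJ/mol)(-1.227) = -3.04 kJ/mol
ΔG < 0, so the forward reaction is spontaneous (proceeds forward).

ΔG = -3.04 kJ/mol; the forward reaction is spontaneous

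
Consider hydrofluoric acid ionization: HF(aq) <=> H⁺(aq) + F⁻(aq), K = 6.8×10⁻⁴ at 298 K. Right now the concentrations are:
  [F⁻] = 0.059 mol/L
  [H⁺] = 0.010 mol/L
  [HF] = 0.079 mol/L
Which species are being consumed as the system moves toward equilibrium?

H⁺, F⁻ (products)

Q = [H⁺]·[F⁻] / [HF] = (0.010)·(0.059) / (0.079) = 0.0075
Q = 0.0075 > K = 6.8×10⁻⁴: net reverse reaction.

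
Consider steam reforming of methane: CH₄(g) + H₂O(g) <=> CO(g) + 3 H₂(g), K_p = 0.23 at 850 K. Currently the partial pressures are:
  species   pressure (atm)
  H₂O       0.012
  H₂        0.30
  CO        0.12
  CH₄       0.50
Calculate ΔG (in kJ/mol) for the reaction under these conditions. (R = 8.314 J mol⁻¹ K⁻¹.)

Q_p = P(CO)·P(H₂)³ / (P(CH₄)·P(H₂O)) = (0.12)·(0.30)³ / ((0.50)·(0.012)) = 0.540
ΔG = RT ln(Q_p/K_p) = (8.314 J mol⁻¹ K⁻¹)(850 K) × ln(0.540/0.23)
   = (7.067 kJ/mol)(0.8535) = 6.03 kJ/mol
ΔG > 0, so the forward reaction is non-spontaneous (proceeds in reverse).

ΔG = 6.03 kJ/mol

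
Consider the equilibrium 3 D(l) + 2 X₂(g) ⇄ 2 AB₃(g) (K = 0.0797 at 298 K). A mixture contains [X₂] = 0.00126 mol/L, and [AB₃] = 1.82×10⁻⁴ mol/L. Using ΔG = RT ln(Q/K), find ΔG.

ΔG = -3.32 kJ/mol

(D is a pure liquid — omitted from Q.)
Q = [AB₃]² / [X₂]² = (1.82×10⁻⁴)² / (0.00126)² = 0.0209
ΔG = RT ln(Q/K) = (8.314 J mol⁻¹ K⁻¹)(298 K) × ln(0.0209/0.0797)
   = (2.478 kJ/mol)(-1.339) = -3.32 kJ/mol
ΔG < 0, so the forward reaction is spontaneous (proceeds forward).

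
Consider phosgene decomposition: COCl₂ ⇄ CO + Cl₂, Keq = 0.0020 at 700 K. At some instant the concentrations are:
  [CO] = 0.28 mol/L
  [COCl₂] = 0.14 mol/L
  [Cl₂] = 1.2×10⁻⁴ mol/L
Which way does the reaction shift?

to the right

Q = [CO]·[Cl₂] / [COCl₂] = (0.28)·(1.2×10⁻⁴) / (0.14) = 2.4×10⁻⁴
Q = 2.4×10⁻⁴ < Keq = 0.0020, so the forward reaction proceeds.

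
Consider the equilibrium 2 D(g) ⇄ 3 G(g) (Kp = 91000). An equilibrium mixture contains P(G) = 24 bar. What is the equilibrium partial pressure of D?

P(D) = 0.39 bar

At equilibrium, Kp = P(G)³ / P(D)² = 91000.
(24)³ / (P(D))² = 91000
P(D)² = 0.152 ⇒ P(D) = 0.39 bar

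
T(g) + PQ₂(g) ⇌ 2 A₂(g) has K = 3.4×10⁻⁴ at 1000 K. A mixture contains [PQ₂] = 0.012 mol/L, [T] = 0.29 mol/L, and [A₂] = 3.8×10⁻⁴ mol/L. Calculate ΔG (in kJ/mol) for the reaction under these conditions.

Q = [A₂]² / ([T]·[PQ₂]) = (3.8×10⁻⁴)² / ((0.29)·(0.012)) = 4.15×10⁻⁵
ΔG = RT ln(Q/K) = (8.314 J mol⁻¹ K⁻¹)(1000 K) × ln(4.15×10⁻⁵/3.4×10⁻⁴)
   = (8.314 kJ/mol)(-2.103) = -17.5 kJ/mol
ΔG < 0, so the forward reaction is spontaneous (proceeds forward).

ΔG = -17.5 kJ/mol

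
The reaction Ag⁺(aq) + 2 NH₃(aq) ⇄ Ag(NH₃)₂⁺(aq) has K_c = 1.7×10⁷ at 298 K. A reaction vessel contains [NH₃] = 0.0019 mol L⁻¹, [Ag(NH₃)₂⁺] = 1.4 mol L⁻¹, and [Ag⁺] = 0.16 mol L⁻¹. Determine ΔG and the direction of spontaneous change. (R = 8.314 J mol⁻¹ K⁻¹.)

Q_c = [Ag(NH₃)₂⁺] / ([Ag⁺]·[NH₃]²) = (1.4) / ((0.16)·(0.0019)²) = 2.42×10⁶
ΔG = RT ln(Q_c/K_c) = (8.314 J mol⁻¹ K⁻¹)(298 K) × ln(2.42×10⁶/1.7×10⁷)
   = (2.478 kJ/mol)(-1.949) = -4.83 kJ/mol
ΔG < 0, so the forward reaction is spontaneous (proceeds forward).

ΔG = -4.83 kJ/mol; the forward reaction is spontaneous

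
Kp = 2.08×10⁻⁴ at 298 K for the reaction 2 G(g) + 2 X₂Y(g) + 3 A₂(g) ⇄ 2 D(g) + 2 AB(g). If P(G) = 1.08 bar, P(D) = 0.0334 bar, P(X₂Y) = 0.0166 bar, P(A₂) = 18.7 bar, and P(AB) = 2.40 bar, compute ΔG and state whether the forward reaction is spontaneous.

Qp = P(D)²·P(AB)² / (P(G)²·P(X₂Y)²·P(A₂)³) = (0.0334)²·(2.40)² / ((1.08)²·(0.0166)²·(18.7)³) = 0.00306
ΔG = RT ln(Qp/Kp) = (8.314 J mol⁻¹ K⁻¹)(298 K) × ln(0.00306/2.08×10⁻⁴)
   = (2.478 kJ/mol)(2.689) = 6.66 kJ/mol
ΔG > 0, so the forward reaction is non-spontaneous (proceeds in reverse).

ΔG = 6.66 kJ/mol; the forward reaction is non-spontaneous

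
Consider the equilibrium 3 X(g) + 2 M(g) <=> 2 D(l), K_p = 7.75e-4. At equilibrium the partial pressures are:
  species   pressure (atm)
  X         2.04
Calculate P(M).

(D is a pure liquid — omitted from K_p.)
At equilibrium, K_p = 1 / (P(X)³·P(M)²) = 7.75e-4.
1 / ((2.04)³·(P(M))²) = 7.75e-4
P(M)² = 152 ⇒ P(M) = 12.3 atm

P(M) = 12.3 atm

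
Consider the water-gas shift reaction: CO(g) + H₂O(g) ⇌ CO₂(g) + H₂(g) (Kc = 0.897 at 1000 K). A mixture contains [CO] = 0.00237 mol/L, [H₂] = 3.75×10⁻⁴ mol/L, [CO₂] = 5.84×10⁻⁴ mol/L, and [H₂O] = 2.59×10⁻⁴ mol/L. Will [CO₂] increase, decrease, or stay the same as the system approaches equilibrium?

Qc = [CO₂]·[H₂] / ([CO]·[H₂O]) = (5.84×10⁻⁴)·(3.75×10⁻⁴) / ((0.00237)·(2.59×10⁻⁴)) = 0.357
Qc = 0.357 < Kc = 0.897: net forward reaction.
CO₂ is a product, so it increases.

increase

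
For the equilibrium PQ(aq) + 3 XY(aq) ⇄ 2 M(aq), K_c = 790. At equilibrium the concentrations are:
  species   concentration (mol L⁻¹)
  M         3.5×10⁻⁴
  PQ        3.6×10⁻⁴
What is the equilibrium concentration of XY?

[XY] = 0.0076 mol L⁻¹

At equilibrium, K_c = [M]² / ([PQ]·[XY]³) = 790.
(3.5×10⁻⁴)² / ((3.6×10⁻⁴)·([XY])³) = 790
[XY]³ = 4.31×10⁻⁷ ⇒ [XY] = 0.0076 mol L⁻¹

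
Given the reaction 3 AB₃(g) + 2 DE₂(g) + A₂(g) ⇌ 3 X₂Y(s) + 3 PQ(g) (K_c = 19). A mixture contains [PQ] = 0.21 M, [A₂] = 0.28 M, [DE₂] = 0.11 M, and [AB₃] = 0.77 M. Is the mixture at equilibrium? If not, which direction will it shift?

no; Q < K, reaction proceeds forward

(X₂Y is a pure solid — omitted from Q_c.)
Q_c = [PQ]³ / ([AB₃]³·[DE₂]²·[A₂]) = (0.21)³ / ((0.77)³·(0.11)²·(0.28)) = 6.0
Q_c = 6.0 < K_c = 19: net forward reaction.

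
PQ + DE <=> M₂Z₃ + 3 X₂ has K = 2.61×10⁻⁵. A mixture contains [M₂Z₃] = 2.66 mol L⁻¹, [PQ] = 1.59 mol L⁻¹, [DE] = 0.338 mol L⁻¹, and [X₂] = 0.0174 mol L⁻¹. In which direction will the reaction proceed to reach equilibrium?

Q = [M₂Z₃]·[X₂]³ / ([PQ]·[DE]) = (2.66)·(0.0174)³ / ((1.59)·(0.338)) = 2.61×10⁻⁵
Q = 2.61×10⁻⁵ = K, so the system is already at equilibrium.

no net change (already at equilibrium)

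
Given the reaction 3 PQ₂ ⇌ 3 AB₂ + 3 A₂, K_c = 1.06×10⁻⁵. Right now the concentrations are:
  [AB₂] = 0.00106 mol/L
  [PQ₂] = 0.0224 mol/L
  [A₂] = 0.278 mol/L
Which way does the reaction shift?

Q_c = [AB₂]³·[A₂]³ / [PQ₂]³ = (0.00106)³·(0.278)³ / (0.0224)³ = 2.28×10⁻⁶
Q_c = 2.28×10⁻⁶ < K_c = 1.06×10⁻⁵, so the forward reaction proceeds.

to the right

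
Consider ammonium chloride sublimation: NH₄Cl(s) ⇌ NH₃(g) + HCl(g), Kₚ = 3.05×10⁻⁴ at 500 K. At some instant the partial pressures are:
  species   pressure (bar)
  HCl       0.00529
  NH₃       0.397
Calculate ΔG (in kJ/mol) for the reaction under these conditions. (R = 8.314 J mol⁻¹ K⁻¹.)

(NH₄Cl is a pure solid — omitted from Qₚ.)
Qₚ = P(NH₃)·P(HCl) = (0.397)·(0.00529) = 0.00210
ΔG = RT ln(Qₚ/Kₚ) = (8.314 J mol⁻¹ K⁻¹)(500 K) × ln(0.00210/3.05×10⁻⁴)
   = (4.157 kJ/mol)(1.929) = 8.02 kJ/mol
ΔG > 0, so the forward reaction is non-spontaneous (proceeds in reverse).

ΔG = 8.02 kJ/mol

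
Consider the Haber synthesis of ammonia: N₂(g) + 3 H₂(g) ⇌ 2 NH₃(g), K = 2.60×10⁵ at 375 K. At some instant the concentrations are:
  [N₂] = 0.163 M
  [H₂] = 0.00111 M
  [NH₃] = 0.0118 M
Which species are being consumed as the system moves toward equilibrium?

NH₃ (products)

Q = [NH₃]² / ([N₂]·[H₂]³) = (0.0118)² / ((0.163)·(0.00111)³) = 6.25×10⁵
Q = 6.25×10⁵ > K = 2.60×10⁵: net reverse reaction.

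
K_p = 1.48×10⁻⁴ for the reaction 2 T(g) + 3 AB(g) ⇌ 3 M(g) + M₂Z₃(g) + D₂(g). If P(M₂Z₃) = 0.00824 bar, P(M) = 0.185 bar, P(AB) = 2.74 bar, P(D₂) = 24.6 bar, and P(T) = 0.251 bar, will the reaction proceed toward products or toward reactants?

Q_p = P(M)³·P(M₂Z₃)·P(D₂) / (P(T)²·P(AB)³) = (0.185)³·(0.00824)·(24.6) / ((0.251)²·(2.74)³) = 9.90×10⁻⁴
Q_p = 9.90×10⁻⁴ > K_p = 1.48×10⁻⁴, so the reverse reaction proceeds.

in the reverse direction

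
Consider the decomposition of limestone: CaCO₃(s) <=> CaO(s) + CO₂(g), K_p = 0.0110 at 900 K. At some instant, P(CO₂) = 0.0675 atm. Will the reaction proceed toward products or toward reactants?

(CaCO₃, CaO are pure solids — omitted from Q_p.)
Q_p = P(CO₂) = 0.0675
Q_p = 0.0675 > K_p = 0.0110, so the reverse reaction proceeds.

to the left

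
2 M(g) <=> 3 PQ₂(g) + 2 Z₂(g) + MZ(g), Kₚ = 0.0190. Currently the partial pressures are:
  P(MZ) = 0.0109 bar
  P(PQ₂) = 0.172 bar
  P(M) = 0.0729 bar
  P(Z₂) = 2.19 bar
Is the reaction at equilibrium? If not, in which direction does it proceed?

toward reactants

Qₚ = P(PQ₂)³·P(Z₂)²·P(MZ) / P(M)² = (0.172)³·(2.19)²·(0.0109) / (0.0729)² = 0.0501
Qₚ = 0.0501 > Kₚ = 0.0190, so the reverse reaction proceeds.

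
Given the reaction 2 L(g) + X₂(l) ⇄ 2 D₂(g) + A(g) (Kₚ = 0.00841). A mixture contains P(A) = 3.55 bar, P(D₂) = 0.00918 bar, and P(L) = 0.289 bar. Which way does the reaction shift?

(X₂ is a pure liquid — omitted from Qₚ.)
Qₚ = P(D₂)²·P(A) / P(L)² = (0.00918)²·(3.55) / (0.289)² = 0.00358
Qₚ = 0.00358 < Kₚ = 0.00841, so the forward reaction proceeds.

to the right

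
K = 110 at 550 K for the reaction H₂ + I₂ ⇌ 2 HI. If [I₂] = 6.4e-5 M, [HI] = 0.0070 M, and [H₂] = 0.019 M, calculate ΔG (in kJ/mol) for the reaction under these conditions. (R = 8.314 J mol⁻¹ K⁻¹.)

ΔG = -4.59 kJ/mol

Q = [HI]² / ([H₂]·[I₂]) = (0.0070)² / ((0.019)·(6.4e-5)) = 40.3
ΔG = RT ln(Q/K) = (8.314 J mol⁻¹ K⁻¹)(550 K) × ln(40.3/110)
   = (4.573 kJ/mol)(-1.004) = -4.59 kJ/mol
ΔG < 0, so the forward reaction is spontaneous (proceeds forward).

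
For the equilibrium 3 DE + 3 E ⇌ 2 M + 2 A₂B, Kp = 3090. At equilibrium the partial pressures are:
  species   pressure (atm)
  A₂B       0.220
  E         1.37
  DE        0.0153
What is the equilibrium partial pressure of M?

At equilibrium, Kp = P(M)²·P(A₂B)² / (P(DE)³·P(E)³) = 3090.
(P(M))²·(0.220)² / ((0.0153)³·(1.37)³) = 3090
P(M)² = 0.588 ⇒ P(M) = 0.767 atm

P(M) = 0.767 atm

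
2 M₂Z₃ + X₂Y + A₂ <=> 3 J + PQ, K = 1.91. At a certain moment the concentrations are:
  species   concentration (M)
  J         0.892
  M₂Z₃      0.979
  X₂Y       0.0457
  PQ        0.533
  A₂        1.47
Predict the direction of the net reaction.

Q = [J]³·[PQ] / ([M₂Z₃]²·[X₂Y]·[A₂]) = (0.892)³·(0.533) / ((0.979)²·(0.0457)·(1.47)) = 5.88
Q = 5.88 > K = 1.91, so the reverse reaction proceeds.

toward reactants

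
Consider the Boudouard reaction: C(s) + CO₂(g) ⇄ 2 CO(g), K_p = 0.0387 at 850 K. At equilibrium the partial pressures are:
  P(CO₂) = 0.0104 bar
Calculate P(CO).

P(CO) = 0.0201 bar

(C is a pure solid — omitted from K_p.)
At equilibrium, K_p = P(CO)² / P(CO₂) = 0.0387.
(P(CO))² / (0.0104) = 0.0387
P(CO)² = 4.02×10⁻⁴ ⇒ P(CO) = 0.0201 bar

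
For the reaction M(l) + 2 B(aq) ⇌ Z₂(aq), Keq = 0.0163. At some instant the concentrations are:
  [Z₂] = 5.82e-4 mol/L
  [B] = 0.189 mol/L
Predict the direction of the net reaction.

at equilibrium

(M is a pure liquid — omitted from Q.)
Q = [Z₂] / [B]² = (5.82e-4) / (0.189)² = 0.0163
Q = 0.0163 = Keq, so the system is already at equilibrium.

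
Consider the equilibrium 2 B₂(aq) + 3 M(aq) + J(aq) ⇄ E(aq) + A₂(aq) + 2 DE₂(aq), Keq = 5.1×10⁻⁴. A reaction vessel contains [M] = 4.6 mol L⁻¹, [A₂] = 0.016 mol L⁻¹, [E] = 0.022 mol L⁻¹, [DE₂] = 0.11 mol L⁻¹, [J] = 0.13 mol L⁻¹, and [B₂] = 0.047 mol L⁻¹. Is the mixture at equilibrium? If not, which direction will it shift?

Q = [E]·[A₂]·[DE₂]² / ([B₂]²·[M]³·[J]) = (0.022)·(0.016)·(0.11)² / ((0.047)²·(4.6)³·(0.13)) = 1.5×10⁻⁴
Q = 1.5×10⁻⁴ < Keq = 5.1×10⁻⁴: net forward reaction.

no; Q < K, reaction proceeds forward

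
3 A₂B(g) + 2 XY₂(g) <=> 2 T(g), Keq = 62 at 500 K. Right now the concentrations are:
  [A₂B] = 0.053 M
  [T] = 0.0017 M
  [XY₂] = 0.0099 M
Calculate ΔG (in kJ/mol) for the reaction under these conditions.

Q = [T]² / ([A₂B]³·[XY₂]²) = (0.0017)² / ((0.053)³·(0.0099)²) = 198
ΔG = RT ln(Q/Keq) = (8.314 J mol⁻¹ K⁻¹)(500 K) × ln(198/62)
   = (4.157 kJ/mol)(1.161) = 4.83 kJ/mol
ΔG > 0, so the forward reaction is non-spontaneous (proceeds in reverse).

ΔG = 4.83 kJ/mol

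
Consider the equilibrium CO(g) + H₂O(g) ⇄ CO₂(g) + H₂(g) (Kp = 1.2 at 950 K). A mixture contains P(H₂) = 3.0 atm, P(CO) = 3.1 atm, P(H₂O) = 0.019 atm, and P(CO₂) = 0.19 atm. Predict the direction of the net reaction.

reverse (toward reactants)

Qp = P(CO₂)·P(H₂) / (P(CO)·P(H₂O)) = (0.19)·(3.0) / ((3.1)·(0.019)) = 9.7
Qp = 9.7 > Kp = 1.2, so the reverse reaction proceeds.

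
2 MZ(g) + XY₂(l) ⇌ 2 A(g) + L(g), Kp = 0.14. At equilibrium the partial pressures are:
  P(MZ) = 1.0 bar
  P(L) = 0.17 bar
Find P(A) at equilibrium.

P(A) = 0.91 bar

(XY₂ is a pure liquid — omitted from Kp.)
At equilibrium, Kp = P(A)²·P(L) / P(MZ)² = 0.14.
(P(A))²·(0.17) / (1.0)² = 0.14
P(A)² = 0.824 ⇒ P(A) = 0.91 bar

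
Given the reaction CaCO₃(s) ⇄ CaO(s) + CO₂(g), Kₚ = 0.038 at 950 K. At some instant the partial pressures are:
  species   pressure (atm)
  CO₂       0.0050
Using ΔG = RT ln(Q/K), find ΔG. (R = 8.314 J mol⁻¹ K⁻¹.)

ΔG = -16.0 kJ/mol

(CaCO₃, CaO are pure solids — omitted from Qₚ.)
Qₚ = P(CO₂) = 0.00500
ΔG = RT ln(Qₚ/Kₚ) = (8.314 J mol⁻¹ K⁻¹)(950 K) × ln(0.00500/0.038)
   = (7.898 kJ/mol)(-2.028) = -16.0 kJ/mol
ΔG < 0, so the forward reaction is spontaneous (proceeds forward).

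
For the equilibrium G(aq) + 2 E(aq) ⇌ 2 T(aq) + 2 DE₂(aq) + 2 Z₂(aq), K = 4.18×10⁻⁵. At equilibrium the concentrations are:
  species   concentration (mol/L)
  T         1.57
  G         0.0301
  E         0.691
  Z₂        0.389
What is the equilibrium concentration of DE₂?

[DE₂] = 0.00127 mol/L

At equilibrium, K = [T]²·[DE₂]²·[Z₂]² / ([G]·[E]²) = 4.18×10⁻⁵.
(1.57)²·([DE₂])²·(0.389)² / ((0.0301)·(0.691)²) = 4.18×10⁻⁵
[DE₂]² = 1.61×10⁻⁶ ⇒ [DE₂] = 0.00127 mol/L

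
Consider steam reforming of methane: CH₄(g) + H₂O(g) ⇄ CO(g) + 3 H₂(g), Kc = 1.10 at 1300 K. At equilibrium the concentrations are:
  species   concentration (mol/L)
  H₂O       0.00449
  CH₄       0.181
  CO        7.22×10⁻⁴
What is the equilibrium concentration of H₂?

[H₂] = 1.07 mol/L

At equilibrium, Kc = [CO]·[H₂]³ / ([CH₄]·[H₂O]) = 1.10.
(7.22×10⁻⁴)·([H₂])³ / ((0.181)·(0.00449)) = 1.10
[H₂]³ = 1.24 ⇒ [H₂] = 1.07 mol/L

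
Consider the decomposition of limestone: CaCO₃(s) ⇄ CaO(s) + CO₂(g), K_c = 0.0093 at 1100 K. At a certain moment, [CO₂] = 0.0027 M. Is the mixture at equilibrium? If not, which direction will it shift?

no; Q < K, reaction proceeds forward

(CaCO₃, CaO are pure solids — omitted from Q_c.)
Q_c = [CO₂] = 0.0027
Q_c = 0.0027 < K_c = 0.0093: net forward reaction.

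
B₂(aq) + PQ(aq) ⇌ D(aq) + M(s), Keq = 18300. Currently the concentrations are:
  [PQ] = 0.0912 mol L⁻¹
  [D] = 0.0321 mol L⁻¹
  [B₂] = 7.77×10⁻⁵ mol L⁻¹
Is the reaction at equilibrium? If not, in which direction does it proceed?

(M is a pure solid — omitted from Q.)
Q = [D] / ([B₂]·[PQ]) = (0.0321) / ((7.77×10⁻⁵)·(0.0912)) = 4530
Q = 4530 < Keq = 18300, so the forward reaction proceeds.

to the right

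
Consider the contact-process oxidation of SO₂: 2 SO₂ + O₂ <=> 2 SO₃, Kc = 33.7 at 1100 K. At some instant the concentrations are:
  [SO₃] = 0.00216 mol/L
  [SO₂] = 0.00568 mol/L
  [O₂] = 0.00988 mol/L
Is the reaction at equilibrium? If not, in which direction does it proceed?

Qc = [SO₃]² / ([SO₂]²·[O₂]) = (0.00216)² / ((0.00568)²·(0.00988)) = 14.6
Qc = 14.6 < Kc = 33.7, so the forward reaction proceeds.

to the right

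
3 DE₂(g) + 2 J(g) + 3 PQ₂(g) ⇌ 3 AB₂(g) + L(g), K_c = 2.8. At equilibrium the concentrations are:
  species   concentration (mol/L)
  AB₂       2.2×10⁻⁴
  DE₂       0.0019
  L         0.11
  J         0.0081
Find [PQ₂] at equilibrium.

[PQ₂] = 0.98 mol/L

At equilibrium, K_c = [AB₂]³·[L] / ([DE₂]³·[J]²·[PQ₂]³) = 2.8.
(2.2×10⁻⁴)³·(0.11) / ((0.0019)³·(0.0081)²·([PQ₂])³) = 2.8
[PQ₂]³ = 0.930 ⇒ [PQ₂] = 0.98 mol/L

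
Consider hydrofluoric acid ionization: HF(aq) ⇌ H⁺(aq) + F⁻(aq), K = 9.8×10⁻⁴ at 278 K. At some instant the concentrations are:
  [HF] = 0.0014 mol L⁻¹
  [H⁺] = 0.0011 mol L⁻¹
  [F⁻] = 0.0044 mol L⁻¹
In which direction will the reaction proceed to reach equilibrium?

reverse (toward reactants)

Q = [H⁺]·[F⁻] / [HF] = (0.0011)·(0.0044) / (0.0014) = 0.0035
Q = 0.0035 > K = 9.8×10⁻⁴, so the reverse reaction proceeds.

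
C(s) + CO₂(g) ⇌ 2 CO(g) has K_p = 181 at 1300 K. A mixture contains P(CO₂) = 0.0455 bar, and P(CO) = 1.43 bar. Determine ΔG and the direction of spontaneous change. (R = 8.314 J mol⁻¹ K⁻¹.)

(C is a pure solid — omitted from Q_p.)
Q_p = P(CO)² / P(CO₂) = (1.43)² / (0.0455) = 44.9
ΔG = RT ln(Q_p/K_p) = (8.314 J mol⁻¹ K⁻¹)(1300 K) × ln(44.9/181)
   = (10.81 kJ/mol)(-1.394) = -15.1 kJ/mol
ΔG < 0, so the forward reaction is spontaneous (proceeds forward).

ΔG = -15.1 kJ/mol; the forward reaction is spontaneous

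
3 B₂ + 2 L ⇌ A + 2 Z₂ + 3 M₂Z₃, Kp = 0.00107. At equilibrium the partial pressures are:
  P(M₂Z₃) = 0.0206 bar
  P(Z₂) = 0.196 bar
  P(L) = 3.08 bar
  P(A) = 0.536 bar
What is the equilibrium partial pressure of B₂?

At equilibrium, Kp = P(A)·P(Z₂)²·P(M₂Z₃)³ / (P(B₂)³·P(L)²) = 0.00107.
(0.536)·(0.196)²·(0.0206)³ / ((P(B₂))³·(3.08)²) = 0.00107
P(B₂)³ = 1.77×10⁻⁵ ⇒ P(B₂) = 0.0261 bar

P(B₂) = 0.0261 bar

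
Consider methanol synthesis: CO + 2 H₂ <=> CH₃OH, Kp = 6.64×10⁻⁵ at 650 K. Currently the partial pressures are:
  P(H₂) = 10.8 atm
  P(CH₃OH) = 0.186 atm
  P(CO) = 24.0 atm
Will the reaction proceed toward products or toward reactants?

Qp = P(CH₃OH) / (P(CO)·P(H₂)²) = (0.186) / ((24.0)·(10.8)²) = 6.64×10⁻⁵
Qp = 6.64×10⁻⁵ = Kp, so the system is already at equilibrium.

no net change (already at equilibrium)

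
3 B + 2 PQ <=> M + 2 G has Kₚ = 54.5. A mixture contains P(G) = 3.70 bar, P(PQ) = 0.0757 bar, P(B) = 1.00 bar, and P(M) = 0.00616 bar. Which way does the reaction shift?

Qₚ = P(M)·P(G)² / (P(B)³·P(PQ)²) = (0.00616)·(3.70)² / ((1.00)³·(0.0757)²) = 14.7
Qₚ = 14.7 < Kₚ = 54.5, so the forward reaction proceeds.

in the forward direction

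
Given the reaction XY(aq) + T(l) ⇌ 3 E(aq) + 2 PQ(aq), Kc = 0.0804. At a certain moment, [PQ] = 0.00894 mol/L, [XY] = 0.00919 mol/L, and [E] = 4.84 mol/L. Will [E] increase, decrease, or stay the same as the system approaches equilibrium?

decrease

(T is a pure liquid — omitted from Qc.)
Qc = [E]³·[PQ]² / [XY] = (4.84)³·(0.00894)² / (0.00919) = 0.986
Qc = 0.986 > Kc = 0.0804: net reverse reaction.
E is a product, so it decreases.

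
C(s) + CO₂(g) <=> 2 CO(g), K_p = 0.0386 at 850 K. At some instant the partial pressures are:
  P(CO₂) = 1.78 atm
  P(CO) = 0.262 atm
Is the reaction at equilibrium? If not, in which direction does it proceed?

at equilibrium

(C is a pure solid — omitted from Q_p.)
Q_p = P(CO)² / P(CO₂) = (0.262)² / (1.78) = 0.0386
Q_p = 0.0386 = K_p, so the system is already at equilibrium.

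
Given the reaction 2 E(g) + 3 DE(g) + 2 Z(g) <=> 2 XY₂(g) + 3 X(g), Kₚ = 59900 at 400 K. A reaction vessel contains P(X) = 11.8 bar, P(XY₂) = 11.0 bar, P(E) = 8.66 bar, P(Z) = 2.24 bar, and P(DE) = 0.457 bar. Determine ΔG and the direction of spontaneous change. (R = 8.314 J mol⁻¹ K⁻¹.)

ΔG = -7.92 kJ/mol; the forward reaction is spontaneous

Qₚ = P(XY₂)²·P(X)³ / (P(E)²·P(DE)³·P(Z)²) = (11.0)²·(11.8)³ / ((8.66)²·(0.457)³·(2.24)²) = 5540
ΔG = RT ln(Qₚ/Kₚ) = (8.314 J mol⁻¹ K⁻¹)(400 K) × ln(5540/59900)
   = (3.326 kJ/mol)(-2.381) = -7.92 kJ/mol
ΔG < 0, so the forward reaction is spontaneous (proceeds forward).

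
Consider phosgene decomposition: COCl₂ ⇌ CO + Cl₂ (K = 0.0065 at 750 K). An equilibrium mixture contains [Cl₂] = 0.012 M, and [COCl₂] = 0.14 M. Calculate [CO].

[CO] = 0.076 M

At equilibrium, K = [CO]·[Cl₂] / [COCl₂] = 0.0065.
([CO])·(0.012) / (0.14) = 0.0065
[CO] = 0.0758 = 0.076 M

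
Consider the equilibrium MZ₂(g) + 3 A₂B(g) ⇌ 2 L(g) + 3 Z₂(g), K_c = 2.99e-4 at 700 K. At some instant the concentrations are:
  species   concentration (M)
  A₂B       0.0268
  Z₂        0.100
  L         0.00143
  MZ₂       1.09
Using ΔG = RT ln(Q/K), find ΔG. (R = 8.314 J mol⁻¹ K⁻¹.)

Q_c = [L]²·[Z₂]³ / ([MZ₂]·[A₂B]³) = (0.00143)²·(0.100)³ / ((1.09)·(0.0268)³) = 9.75e-5
ΔG = RT ln(Q_c/K_c) = (8.314 J mol⁻¹ K⁻¹)(700 K) × ln(9.75e-5/2.99e-4)
   = (5.820 kJ/mol)(-1.121) = -6.52 kJ/mol
ΔG < 0, so the forward reaction is spontaneous (proceeds forward).

ΔG = -6.52 kJ/mol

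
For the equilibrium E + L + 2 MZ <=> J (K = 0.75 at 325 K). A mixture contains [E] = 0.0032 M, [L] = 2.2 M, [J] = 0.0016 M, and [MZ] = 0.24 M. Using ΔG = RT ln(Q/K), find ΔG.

Q = [J] / ([E]·[L]·[MZ]²) = (0.0016) / ((0.0032)·(2.2)·(0.24)²) = 3.95
ΔG = RT ln(Q/K) = (8.314 J mol⁻¹ K⁻¹)(325 K) × ln(3.95/0.75)
   = (2.702 kJ/mol)(1.661) = 4.49 kJ/mol
ΔG > 0, so the forward reaction is non-spontaneous (proceeds in reverse).

ΔG = 4.49 kJ/mol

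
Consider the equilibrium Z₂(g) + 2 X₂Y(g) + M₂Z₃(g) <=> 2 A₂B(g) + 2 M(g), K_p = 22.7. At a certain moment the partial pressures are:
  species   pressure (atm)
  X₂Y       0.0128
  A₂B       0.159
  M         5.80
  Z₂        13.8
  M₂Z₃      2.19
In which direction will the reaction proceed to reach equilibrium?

Q_p = P(A₂B)²·P(M)² / (P(Z₂)·P(X₂Y)²·P(M₂Z₃)) = (0.159)²·(5.80)² / ((13.8)·(0.0128)²·(2.19)) = 172
Q_p = 172 > K_p = 22.7, so the reverse reaction proceeds.

toward reactants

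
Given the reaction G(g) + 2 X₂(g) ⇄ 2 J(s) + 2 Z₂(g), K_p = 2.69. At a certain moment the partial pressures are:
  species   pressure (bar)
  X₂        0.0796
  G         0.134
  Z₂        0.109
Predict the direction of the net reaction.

toward reactants

(J is a pure solid — omitted from Q_p.)
Q_p = P(Z₂)² / (P(G)·P(X₂)²) = (0.109)² / ((0.134)·(0.0796)²) = 14.0
Q_p = 14.0 > K_p = 2.69, so the reverse reaction proceeds.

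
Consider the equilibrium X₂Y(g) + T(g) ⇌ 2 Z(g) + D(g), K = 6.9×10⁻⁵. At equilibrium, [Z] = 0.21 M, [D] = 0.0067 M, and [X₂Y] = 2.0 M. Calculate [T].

At equilibrium, K = [Z]²·[D] / ([X₂Y]·[T]) = 6.9×10⁻⁵.
(0.21)²·(0.0067) / ((2.0)·([T])) = 6.9×10⁻⁵
[T] = 2.14 = 2.1 M

[T] = 2.1 M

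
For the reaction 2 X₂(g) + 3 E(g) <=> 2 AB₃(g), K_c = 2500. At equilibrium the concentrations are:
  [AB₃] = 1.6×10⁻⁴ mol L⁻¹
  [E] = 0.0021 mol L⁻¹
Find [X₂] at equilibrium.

At equilibrium, K_c = [AB₃]² / ([X₂]²·[E]³) = 2500.
(1.6×10⁻⁴)² / (([X₂])²·(0.0021)³) = 2500
[X₂]² = 0.00111 ⇒ [X₂] = 0.033 mol L⁻¹

[X₂] = 0.033 mol L⁻¹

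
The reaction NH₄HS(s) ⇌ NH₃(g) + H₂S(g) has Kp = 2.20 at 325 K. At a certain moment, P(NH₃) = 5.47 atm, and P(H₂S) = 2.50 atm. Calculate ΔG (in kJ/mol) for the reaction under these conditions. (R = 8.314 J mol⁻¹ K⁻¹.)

ΔG = 4.94 kJ/mol

(NH₄HS is a pure solid — omitted from Qp.)
Qp = P(NH₃)·P(H₂S) = (5.47)·(2.50) = 13.7
ΔG = RT ln(Qp/Kp) = (8.314 J mol⁻¹ K⁻¹)(325 K) × ln(13.7/2.20)
   = (2.702 kJ/mol)(1.829) = 4.94 kJ/mol
ΔG > 0, so the forward reaction is non-spontaneous (proceeds in reverse).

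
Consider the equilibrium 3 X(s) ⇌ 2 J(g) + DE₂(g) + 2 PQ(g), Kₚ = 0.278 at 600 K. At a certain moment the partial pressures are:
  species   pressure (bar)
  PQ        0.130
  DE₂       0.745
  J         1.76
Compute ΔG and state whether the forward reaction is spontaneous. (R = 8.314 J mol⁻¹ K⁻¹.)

(X is a pure solid — omitted from Qₚ.)
Qₚ = P(J)²·P(DE₂)·P(PQ)² = (1.76)²·(0.745)·(0.130)² = 0.0390
ΔG = RT ln(Qₚ/Kₚ) = (8.314 J mol⁻¹ K⁻¹)(600 K) × ln(0.0390/0.278)
   = (4.988 kJ/mol)(-1.964) = -9.80 kJ/mol
ΔG < 0, so the forward reaction is spontaneous (proceeds forward).

ΔG = -9.80 kJ/mol; the forward reaction is spontaneous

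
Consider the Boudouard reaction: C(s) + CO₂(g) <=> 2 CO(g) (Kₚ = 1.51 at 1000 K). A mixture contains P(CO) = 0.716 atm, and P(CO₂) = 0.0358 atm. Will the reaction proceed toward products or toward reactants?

to the left

(C is a pure solid — omitted from Qₚ.)
Qₚ = P(CO)² / P(CO₂) = (0.716)² / (0.0358) = 14.3
Qₚ = 14.3 > Kₚ = 1.51, so the reverse reaction proceeds.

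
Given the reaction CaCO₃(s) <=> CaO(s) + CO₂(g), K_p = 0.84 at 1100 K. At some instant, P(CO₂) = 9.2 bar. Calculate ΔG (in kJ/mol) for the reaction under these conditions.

ΔG = 21.9 kJ/mol

(CaCO₃, CaO are pure solids — omitted from Q_p.)
Q_p = P(CO₂) = 9.20
ΔG = RT ln(Q_p/K_p) = (8.314 J mol⁻¹ K⁻¹)(1100 K) × ln(9.20/0.84)
   = (9.145 kJ/mol)(2.394) = 21.9 kJ/mol
ΔG > 0, so the forward reaction is non-spontaneous (proceeds in reverse).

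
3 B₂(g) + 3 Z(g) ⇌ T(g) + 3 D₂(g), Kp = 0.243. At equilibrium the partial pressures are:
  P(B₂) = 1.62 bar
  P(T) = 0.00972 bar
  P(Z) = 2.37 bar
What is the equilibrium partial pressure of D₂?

At equilibrium, Kp = P(T)·P(D₂)³ / (P(B₂)³·P(Z)³) = 0.243.
(0.00972)·(P(D₂))³ / ((1.62)³·(2.37)³) = 0.243
P(D₂)³ = 1410 ⇒ P(D₂) = 11.2 bar

P(D₂) = 11.2 bar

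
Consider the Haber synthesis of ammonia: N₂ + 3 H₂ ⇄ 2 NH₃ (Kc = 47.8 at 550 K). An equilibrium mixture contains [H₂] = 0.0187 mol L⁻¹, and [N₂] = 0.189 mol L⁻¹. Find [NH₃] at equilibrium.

At equilibrium, Kc = [NH₃]² / ([N₂]·[H₂]³) = 47.8.
([NH₃])² / ((0.189)·(0.0187)³) = 47.8
[NH₃]² = 5.91×10⁻⁵ ⇒ [NH₃] = 0.00769 mol L⁻¹

[NH₃] = 0.00769 mol L⁻¹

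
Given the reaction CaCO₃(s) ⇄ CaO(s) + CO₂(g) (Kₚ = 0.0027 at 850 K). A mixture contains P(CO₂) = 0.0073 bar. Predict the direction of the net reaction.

(CaCO₃, CaO are pure solids — omitted from Qₚ.)
Qₚ = P(CO₂) = 0.0073
Qₚ = 0.0073 > Kₚ = 0.0027, so the reverse reaction proceeds.

reverse (toward reactants)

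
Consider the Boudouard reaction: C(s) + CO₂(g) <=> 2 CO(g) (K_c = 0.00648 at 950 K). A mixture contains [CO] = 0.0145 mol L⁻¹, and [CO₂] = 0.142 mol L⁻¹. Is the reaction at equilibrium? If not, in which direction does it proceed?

(C is a pure solid — omitted from Q_c.)
Q_c = [CO]² / [CO₂] = (0.0145)² / (0.142) = 0.00148
Q_c = 0.00148 < K_c = 0.00648, so the forward reaction proceeds.

in the forward direction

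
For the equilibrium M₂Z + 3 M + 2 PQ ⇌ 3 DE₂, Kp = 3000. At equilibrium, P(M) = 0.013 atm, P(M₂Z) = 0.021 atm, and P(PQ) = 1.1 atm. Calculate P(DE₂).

P(DE₂) = 0.055 atm

At equilibrium, Kp = P(DE₂)³ / (P(M₂Z)·P(M)³·P(PQ)²) = 3000.
(P(DE₂))³ / ((0.021)·(0.013)³·(1.1)²) = 3000
P(DE₂)³ = 1.67×10⁻⁴ ⇒ P(DE₂) = 0.055 atm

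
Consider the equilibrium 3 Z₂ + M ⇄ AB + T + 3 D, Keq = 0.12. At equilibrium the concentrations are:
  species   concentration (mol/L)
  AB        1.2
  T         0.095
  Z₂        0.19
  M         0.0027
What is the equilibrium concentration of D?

At equilibrium, Keq = [AB]·[T]·[D]³ / ([Z₂]³·[M]) = 0.12.
(1.2)·(0.095)·([D])³ / ((0.19)³·(0.0027)) = 0.12
[D]³ = 1.95×10⁻⁵ ⇒ [D] = 0.027 mol/L

[D] = 0.027 mol/L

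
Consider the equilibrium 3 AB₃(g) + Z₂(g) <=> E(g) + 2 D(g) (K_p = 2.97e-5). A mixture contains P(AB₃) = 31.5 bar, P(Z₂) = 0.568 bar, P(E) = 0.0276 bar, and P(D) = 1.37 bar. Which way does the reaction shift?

Q_p = P(E)·P(D)² / (P(AB₃)³·P(Z₂)) = (0.0276)·(1.37)² / ((31.5)³·(0.568)) = 2.92e-6
Q_p = 2.92e-6 < K_p = 2.97e-5, so the forward reaction proceeds.

toward products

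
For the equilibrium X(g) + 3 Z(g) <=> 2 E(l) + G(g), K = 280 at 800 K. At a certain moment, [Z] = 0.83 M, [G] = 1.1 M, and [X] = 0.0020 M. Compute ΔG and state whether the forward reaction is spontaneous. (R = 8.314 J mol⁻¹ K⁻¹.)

ΔG = 8.21 kJ/mol; the forward reaction is non-spontaneous

(E is a pure liquid — omitted from Q.)
Q = [G] / ([X]·[Z]³) = (1.1) / ((0.0020)·(0.83)³) = 962
ΔG = RT ln(Q/K) = (8.314 J mol⁻¹ K⁻¹)(800 K) × ln(962/280)
   = (6.651 kJ/mol)(1.234) = 8.21 kJ/mol
ΔG > 0, so the forward reaction is non-spontaneous (proceeds in reverse).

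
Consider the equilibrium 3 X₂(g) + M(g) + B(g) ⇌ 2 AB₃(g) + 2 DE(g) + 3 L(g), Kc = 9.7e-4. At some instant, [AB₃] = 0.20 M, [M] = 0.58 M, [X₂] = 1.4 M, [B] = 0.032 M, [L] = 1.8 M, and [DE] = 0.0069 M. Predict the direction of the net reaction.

Qc = [AB₃]²·[DE]²·[L]³ / ([X₂]³·[M]·[B]) = (0.20)²·(0.0069)²·(1.8)³ / ((1.4)³·(0.58)·(0.032)) = 2.2e-4
Qc = 2.2e-4 < Kc = 9.7e-4, so the forward reaction proceeds.

in the forward direction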